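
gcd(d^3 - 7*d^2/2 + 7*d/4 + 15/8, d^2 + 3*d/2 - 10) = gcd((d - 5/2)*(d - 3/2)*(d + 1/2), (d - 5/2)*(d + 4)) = d - 5/2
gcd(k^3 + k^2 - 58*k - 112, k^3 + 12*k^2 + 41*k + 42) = k^2 + 9*k + 14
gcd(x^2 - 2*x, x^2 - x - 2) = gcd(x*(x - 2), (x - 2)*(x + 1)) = x - 2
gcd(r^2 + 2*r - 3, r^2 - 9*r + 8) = r - 1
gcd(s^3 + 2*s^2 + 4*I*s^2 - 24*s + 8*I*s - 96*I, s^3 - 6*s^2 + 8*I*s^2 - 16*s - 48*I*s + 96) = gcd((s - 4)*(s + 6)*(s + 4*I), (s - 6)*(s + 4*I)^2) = s + 4*I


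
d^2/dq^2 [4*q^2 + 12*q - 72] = 8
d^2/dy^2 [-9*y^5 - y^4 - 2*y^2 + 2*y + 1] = -180*y^3 - 12*y^2 - 4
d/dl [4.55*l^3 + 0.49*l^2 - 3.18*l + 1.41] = 13.65*l^2 + 0.98*l - 3.18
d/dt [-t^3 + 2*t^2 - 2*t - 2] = -3*t^2 + 4*t - 2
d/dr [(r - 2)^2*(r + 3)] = (r - 2)*(3*r + 4)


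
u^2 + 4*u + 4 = (u + 2)^2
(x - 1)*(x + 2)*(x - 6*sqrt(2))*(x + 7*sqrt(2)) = x^4 + x^3 + sqrt(2)*x^3 - 86*x^2 + sqrt(2)*x^2 - 84*x - 2*sqrt(2)*x + 168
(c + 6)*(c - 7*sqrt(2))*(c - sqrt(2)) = c^3 - 8*sqrt(2)*c^2 + 6*c^2 - 48*sqrt(2)*c + 14*c + 84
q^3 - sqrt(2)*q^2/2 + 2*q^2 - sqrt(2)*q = q*(q + 2)*(q - sqrt(2)/2)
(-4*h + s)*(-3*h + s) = 12*h^2 - 7*h*s + s^2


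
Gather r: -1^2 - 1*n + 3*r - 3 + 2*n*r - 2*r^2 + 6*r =-n - 2*r^2 + r*(2*n + 9) - 4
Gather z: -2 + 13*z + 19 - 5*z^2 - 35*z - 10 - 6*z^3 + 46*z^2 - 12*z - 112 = -6*z^3 + 41*z^2 - 34*z - 105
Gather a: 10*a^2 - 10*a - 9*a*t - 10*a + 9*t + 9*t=10*a^2 + a*(-9*t - 20) + 18*t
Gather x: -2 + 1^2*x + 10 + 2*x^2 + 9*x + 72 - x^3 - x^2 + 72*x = -x^3 + x^2 + 82*x + 80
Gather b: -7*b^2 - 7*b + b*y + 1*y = -7*b^2 + b*(y - 7) + y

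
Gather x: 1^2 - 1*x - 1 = -x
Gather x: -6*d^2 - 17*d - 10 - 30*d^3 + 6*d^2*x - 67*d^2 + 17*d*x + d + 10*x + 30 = -30*d^3 - 73*d^2 - 16*d + x*(6*d^2 + 17*d + 10) + 20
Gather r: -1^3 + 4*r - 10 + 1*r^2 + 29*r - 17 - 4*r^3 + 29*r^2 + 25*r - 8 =-4*r^3 + 30*r^2 + 58*r - 36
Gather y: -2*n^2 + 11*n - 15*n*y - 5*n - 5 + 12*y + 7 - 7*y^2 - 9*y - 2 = -2*n^2 + 6*n - 7*y^2 + y*(3 - 15*n)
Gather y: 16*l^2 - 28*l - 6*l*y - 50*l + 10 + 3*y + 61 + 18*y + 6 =16*l^2 - 78*l + y*(21 - 6*l) + 77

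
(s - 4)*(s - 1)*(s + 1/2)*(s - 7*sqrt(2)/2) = s^4 - 7*sqrt(2)*s^3/2 - 9*s^3/2 + 3*s^2/2 + 63*sqrt(2)*s^2/4 - 21*sqrt(2)*s/4 + 2*s - 7*sqrt(2)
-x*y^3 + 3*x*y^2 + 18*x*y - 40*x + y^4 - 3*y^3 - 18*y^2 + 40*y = (-x + y)*(y - 5)*(y - 2)*(y + 4)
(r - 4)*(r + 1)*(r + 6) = r^3 + 3*r^2 - 22*r - 24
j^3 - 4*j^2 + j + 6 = (j - 3)*(j - 2)*(j + 1)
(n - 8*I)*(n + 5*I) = n^2 - 3*I*n + 40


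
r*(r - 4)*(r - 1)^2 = r^4 - 6*r^3 + 9*r^2 - 4*r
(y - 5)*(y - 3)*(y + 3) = y^3 - 5*y^2 - 9*y + 45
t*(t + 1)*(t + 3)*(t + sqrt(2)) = t^4 + sqrt(2)*t^3 + 4*t^3 + 3*t^2 + 4*sqrt(2)*t^2 + 3*sqrt(2)*t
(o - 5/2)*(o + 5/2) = o^2 - 25/4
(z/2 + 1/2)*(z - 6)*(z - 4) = z^3/2 - 9*z^2/2 + 7*z + 12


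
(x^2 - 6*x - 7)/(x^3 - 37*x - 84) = (x + 1)/(x^2 + 7*x + 12)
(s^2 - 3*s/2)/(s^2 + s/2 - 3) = s/(s + 2)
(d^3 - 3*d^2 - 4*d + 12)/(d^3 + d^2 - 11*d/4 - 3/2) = 4*(d^2 - 5*d + 6)/(4*d^2 - 4*d - 3)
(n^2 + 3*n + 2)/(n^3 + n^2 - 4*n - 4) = 1/(n - 2)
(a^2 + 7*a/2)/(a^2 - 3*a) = (a + 7/2)/(a - 3)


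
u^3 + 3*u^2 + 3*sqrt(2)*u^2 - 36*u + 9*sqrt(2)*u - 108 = (u + 3)*(u - 3*sqrt(2))*(u + 6*sqrt(2))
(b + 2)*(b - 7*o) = b^2 - 7*b*o + 2*b - 14*o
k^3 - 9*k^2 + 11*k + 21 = (k - 7)*(k - 3)*(k + 1)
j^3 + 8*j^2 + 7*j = j*(j + 1)*(j + 7)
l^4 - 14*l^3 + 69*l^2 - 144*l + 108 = (l - 6)*(l - 3)^2*(l - 2)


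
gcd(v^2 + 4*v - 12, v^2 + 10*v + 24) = v + 6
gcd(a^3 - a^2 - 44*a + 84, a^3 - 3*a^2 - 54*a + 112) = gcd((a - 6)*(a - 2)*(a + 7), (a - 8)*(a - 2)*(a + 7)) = a^2 + 5*a - 14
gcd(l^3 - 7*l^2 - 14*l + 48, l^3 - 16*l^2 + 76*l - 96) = l^2 - 10*l + 16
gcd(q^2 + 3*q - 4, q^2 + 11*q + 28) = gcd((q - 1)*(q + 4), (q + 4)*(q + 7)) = q + 4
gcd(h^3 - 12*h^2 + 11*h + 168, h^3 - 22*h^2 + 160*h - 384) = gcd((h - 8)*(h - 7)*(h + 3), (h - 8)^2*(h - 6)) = h - 8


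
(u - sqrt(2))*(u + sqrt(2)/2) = u^2 - sqrt(2)*u/2 - 1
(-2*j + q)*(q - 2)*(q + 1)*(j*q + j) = -2*j^2*q^3 + 6*j^2*q + 4*j^2 + j*q^4 - 3*j*q^2 - 2*j*q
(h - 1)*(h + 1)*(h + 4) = h^3 + 4*h^2 - h - 4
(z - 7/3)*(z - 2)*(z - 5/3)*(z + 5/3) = z^4 - 13*z^3/3 + 17*z^2/9 + 325*z/27 - 350/27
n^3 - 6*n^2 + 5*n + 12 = (n - 4)*(n - 3)*(n + 1)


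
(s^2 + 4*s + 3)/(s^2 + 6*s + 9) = (s + 1)/(s + 3)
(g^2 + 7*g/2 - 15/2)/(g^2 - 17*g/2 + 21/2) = (g + 5)/(g - 7)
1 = 1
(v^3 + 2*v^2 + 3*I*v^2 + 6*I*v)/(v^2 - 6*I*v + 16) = v*(v^2 + v*(2 + 3*I) + 6*I)/(v^2 - 6*I*v + 16)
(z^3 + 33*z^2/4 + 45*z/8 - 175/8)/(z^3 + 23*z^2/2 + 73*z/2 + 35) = (z - 5/4)/(z + 2)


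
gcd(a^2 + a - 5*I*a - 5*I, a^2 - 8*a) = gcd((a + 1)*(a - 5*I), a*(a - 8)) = 1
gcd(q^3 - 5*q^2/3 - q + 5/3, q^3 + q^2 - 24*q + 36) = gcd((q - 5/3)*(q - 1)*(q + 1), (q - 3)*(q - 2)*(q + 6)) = 1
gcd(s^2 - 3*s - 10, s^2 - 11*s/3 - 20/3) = s - 5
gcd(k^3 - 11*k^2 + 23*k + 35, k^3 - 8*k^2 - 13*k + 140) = k^2 - 12*k + 35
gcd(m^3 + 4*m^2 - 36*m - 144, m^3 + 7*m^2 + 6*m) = m + 6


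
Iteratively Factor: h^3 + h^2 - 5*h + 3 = (h - 1)*(h^2 + 2*h - 3) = (h - 1)^2*(h + 3)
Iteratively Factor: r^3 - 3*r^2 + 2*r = (r - 1)*(r^2 - 2*r) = (r - 2)*(r - 1)*(r)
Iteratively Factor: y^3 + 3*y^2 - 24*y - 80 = (y - 5)*(y^2 + 8*y + 16) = (y - 5)*(y + 4)*(y + 4)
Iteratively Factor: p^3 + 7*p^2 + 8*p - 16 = (p - 1)*(p^2 + 8*p + 16) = (p - 1)*(p + 4)*(p + 4)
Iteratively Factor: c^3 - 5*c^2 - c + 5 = (c - 5)*(c^2 - 1) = (c - 5)*(c + 1)*(c - 1)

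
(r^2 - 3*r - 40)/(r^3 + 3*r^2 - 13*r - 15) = (r - 8)/(r^2 - 2*r - 3)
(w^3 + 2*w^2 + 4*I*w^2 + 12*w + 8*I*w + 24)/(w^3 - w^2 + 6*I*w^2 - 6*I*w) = (w^2 + 2*w*(1 - I) - 4*I)/(w*(w - 1))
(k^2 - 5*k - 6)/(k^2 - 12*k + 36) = (k + 1)/(k - 6)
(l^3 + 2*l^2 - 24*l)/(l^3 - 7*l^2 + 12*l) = (l + 6)/(l - 3)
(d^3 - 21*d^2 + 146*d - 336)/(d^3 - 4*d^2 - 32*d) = (d^2 - 13*d + 42)/(d*(d + 4))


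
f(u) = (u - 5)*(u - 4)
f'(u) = 2*u - 9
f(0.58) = 15.12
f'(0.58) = -7.84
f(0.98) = 12.14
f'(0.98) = -7.04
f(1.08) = 11.45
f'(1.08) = -6.84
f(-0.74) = 27.21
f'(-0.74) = -10.48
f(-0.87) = 28.59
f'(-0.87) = -10.74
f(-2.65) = 50.87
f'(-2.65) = -14.30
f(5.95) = 1.85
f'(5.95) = 2.90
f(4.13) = -0.11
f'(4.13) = -0.74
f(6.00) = 2.00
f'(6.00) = 3.00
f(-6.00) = 110.00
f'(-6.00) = -21.00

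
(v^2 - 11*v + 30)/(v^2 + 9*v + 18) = (v^2 - 11*v + 30)/(v^2 + 9*v + 18)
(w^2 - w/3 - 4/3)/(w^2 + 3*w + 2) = (w - 4/3)/(w + 2)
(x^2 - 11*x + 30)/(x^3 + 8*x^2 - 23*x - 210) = (x - 6)/(x^2 + 13*x + 42)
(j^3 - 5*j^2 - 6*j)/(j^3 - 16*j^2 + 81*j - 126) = j*(j + 1)/(j^2 - 10*j + 21)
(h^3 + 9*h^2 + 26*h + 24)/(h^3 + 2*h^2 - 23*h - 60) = (h + 2)/(h - 5)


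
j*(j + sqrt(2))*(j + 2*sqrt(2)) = j^3 + 3*sqrt(2)*j^2 + 4*j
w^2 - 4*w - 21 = (w - 7)*(w + 3)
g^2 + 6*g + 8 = (g + 2)*(g + 4)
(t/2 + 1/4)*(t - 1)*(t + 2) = t^3/2 + 3*t^2/4 - 3*t/4 - 1/2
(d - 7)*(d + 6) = d^2 - d - 42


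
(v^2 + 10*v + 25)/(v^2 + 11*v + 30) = (v + 5)/(v + 6)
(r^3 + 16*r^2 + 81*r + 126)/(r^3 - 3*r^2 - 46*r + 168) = (r^2 + 9*r + 18)/(r^2 - 10*r + 24)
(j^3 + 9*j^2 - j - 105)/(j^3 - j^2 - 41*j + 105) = (j + 5)/(j - 5)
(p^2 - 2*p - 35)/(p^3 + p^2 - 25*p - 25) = (p - 7)/(p^2 - 4*p - 5)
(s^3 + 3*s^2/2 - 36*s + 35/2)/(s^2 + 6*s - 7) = (2*s^2 - 11*s + 5)/(2*(s - 1))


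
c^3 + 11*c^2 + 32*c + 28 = (c + 2)^2*(c + 7)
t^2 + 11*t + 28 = (t + 4)*(t + 7)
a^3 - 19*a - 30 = (a - 5)*(a + 2)*(a + 3)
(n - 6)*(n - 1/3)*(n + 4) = n^3 - 7*n^2/3 - 70*n/3 + 8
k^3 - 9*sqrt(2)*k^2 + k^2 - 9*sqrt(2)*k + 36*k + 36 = (k + 1)*(k - 6*sqrt(2))*(k - 3*sqrt(2))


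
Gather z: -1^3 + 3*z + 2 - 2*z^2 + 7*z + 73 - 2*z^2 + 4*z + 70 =-4*z^2 + 14*z + 144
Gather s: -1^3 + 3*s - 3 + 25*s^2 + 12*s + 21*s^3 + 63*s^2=21*s^3 + 88*s^2 + 15*s - 4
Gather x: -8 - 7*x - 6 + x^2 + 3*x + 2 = x^2 - 4*x - 12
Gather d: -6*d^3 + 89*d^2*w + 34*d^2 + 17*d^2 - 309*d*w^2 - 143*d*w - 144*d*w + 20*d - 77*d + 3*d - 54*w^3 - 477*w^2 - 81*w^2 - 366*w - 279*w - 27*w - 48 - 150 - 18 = -6*d^3 + d^2*(89*w + 51) + d*(-309*w^2 - 287*w - 54) - 54*w^3 - 558*w^2 - 672*w - 216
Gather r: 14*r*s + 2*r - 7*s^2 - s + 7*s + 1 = r*(14*s + 2) - 7*s^2 + 6*s + 1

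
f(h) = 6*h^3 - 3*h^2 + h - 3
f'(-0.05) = 1.34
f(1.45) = 10.43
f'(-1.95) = 81.14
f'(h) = 18*h^2 - 6*h + 1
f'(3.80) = 238.12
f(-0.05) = -3.06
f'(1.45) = 30.14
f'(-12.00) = 2665.00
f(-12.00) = -10815.00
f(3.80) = 286.71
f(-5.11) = -887.04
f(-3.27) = -248.14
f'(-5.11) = 501.68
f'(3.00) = 145.00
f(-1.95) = -60.85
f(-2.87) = -172.42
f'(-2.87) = 166.48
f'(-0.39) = 6.08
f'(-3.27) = 213.09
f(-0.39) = -4.20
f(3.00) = 135.00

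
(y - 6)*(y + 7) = y^2 + y - 42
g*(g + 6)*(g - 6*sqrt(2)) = g^3 - 6*sqrt(2)*g^2 + 6*g^2 - 36*sqrt(2)*g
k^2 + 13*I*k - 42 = (k + 6*I)*(k + 7*I)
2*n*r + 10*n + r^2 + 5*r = (2*n + r)*(r + 5)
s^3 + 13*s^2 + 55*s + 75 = (s + 3)*(s + 5)^2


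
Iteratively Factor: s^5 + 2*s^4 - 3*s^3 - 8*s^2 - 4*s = (s + 2)*(s^4 - 3*s^2 - 2*s) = s*(s + 2)*(s^3 - 3*s - 2) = s*(s + 1)*(s + 2)*(s^2 - s - 2) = s*(s - 2)*(s + 1)*(s + 2)*(s + 1)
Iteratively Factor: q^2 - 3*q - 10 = (q + 2)*(q - 5)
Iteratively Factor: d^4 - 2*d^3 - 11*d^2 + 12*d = (d + 3)*(d^3 - 5*d^2 + 4*d) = (d - 1)*(d + 3)*(d^2 - 4*d) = d*(d - 1)*(d + 3)*(d - 4)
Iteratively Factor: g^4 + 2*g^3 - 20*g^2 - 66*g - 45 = (g - 5)*(g^3 + 7*g^2 + 15*g + 9) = (g - 5)*(g + 1)*(g^2 + 6*g + 9) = (g - 5)*(g + 1)*(g + 3)*(g + 3)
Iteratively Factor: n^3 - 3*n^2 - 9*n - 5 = (n - 5)*(n^2 + 2*n + 1) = (n - 5)*(n + 1)*(n + 1)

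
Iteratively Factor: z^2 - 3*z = (z - 3)*(z)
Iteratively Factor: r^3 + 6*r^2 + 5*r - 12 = (r + 3)*(r^2 + 3*r - 4) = (r - 1)*(r + 3)*(r + 4)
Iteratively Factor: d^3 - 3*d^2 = (d)*(d^2 - 3*d) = d*(d - 3)*(d)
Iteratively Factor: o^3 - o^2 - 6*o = (o + 2)*(o^2 - 3*o) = (o - 3)*(o + 2)*(o)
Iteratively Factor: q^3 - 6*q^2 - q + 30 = (q + 2)*(q^2 - 8*q + 15) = (q - 5)*(q + 2)*(q - 3)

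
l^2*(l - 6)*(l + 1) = l^4 - 5*l^3 - 6*l^2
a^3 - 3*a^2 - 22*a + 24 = (a - 6)*(a - 1)*(a + 4)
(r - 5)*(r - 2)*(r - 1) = r^3 - 8*r^2 + 17*r - 10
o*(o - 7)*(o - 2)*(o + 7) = o^4 - 2*o^3 - 49*o^2 + 98*o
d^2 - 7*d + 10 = (d - 5)*(d - 2)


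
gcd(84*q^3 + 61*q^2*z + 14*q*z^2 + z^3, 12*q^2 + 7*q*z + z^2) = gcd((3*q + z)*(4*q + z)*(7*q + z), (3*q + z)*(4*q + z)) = 12*q^2 + 7*q*z + z^2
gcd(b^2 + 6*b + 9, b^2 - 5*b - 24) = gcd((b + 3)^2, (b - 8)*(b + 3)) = b + 3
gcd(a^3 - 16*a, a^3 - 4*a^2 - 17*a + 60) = a + 4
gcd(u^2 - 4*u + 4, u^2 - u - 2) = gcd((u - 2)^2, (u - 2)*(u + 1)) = u - 2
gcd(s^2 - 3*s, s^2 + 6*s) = s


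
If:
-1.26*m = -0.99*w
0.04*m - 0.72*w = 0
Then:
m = 0.00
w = 0.00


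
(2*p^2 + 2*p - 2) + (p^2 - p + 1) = 3*p^2 + p - 1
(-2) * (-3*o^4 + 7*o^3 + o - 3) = 6*o^4 - 14*o^3 - 2*o + 6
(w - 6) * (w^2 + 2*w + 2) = w^3 - 4*w^2 - 10*w - 12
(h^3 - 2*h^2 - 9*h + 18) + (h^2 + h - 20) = h^3 - h^2 - 8*h - 2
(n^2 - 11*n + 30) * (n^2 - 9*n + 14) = n^4 - 20*n^3 + 143*n^2 - 424*n + 420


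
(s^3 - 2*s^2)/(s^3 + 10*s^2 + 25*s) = s*(s - 2)/(s^2 + 10*s + 25)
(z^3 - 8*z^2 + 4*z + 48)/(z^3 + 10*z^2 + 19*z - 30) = (z^3 - 8*z^2 + 4*z + 48)/(z^3 + 10*z^2 + 19*z - 30)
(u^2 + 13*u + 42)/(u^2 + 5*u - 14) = (u + 6)/(u - 2)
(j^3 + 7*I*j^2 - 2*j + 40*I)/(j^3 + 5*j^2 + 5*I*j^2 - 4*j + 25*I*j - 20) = (j^2 + 3*I*j + 10)/(j^2 + j*(5 + I) + 5*I)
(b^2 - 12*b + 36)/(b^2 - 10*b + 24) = (b - 6)/(b - 4)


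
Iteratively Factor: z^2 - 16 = (z + 4)*(z - 4)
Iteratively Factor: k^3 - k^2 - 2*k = (k)*(k^2 - k - 2) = k*(k + 1)*(k - 2)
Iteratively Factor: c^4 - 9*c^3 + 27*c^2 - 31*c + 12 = (c - 1)*(c^3 - 8*c^2 + 19*c - 12) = (c - 3)*(c - 1)*(c^2 - 5*c + 4) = (c - 4)*(c - 3)*(c - 1)*(c - 1)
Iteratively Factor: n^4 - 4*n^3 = (n)*(n^3 - 4*n^2) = n^2*(n^2 - 4*n) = n^3*(n - 4)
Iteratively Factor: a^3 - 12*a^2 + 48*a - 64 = (a - 4)*(a^2 - 8*a + 16) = (a - 4)^2*(a - 4)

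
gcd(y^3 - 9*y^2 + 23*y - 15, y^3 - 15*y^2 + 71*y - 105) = y^2 - 8*y + 15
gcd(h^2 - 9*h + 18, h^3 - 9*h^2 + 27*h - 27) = h - 3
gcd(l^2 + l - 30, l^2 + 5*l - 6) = l + 6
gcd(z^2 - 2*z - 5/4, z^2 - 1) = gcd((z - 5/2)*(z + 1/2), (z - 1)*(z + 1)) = 1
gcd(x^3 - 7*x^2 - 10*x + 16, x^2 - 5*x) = 1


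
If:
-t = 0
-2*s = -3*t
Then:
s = 0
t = 0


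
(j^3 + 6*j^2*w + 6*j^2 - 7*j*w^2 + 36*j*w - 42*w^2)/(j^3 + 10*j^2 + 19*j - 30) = (j^2 + 6*j*w - 7*w^2)/(j^2 + 4*j - 5)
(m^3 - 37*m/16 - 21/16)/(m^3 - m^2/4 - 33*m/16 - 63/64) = 4*(m + 1)/(4*m + 3)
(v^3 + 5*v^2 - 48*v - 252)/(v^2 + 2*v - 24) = (v^2 - v - 42)/(v - 4)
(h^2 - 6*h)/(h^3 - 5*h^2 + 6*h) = (h - 6)/(h^2 - 5*h + 6)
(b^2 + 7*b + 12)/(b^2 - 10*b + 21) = (b^2 + 7*b + 12)/(b^2 - 10*b + 21)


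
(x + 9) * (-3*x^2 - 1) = -3*x^3 - 27*x^2 - x - 9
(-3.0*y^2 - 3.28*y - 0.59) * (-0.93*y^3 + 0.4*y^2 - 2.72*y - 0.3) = 2.79*y^5 + 1.8504*y^4 + 7.3967*y^3 + 9.5856*y^2 + 2.5888*y + 0.177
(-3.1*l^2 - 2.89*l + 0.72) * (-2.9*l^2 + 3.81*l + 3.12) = 8.99*l^4 - 3.43*l^3 - 22.7709*l^2 - 6.2736*l + 2.2464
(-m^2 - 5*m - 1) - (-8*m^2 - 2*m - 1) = 7*m^2 - 3*m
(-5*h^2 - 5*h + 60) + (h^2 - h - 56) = -4*h^2 - 6*h + 4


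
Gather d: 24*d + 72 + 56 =24*d + 128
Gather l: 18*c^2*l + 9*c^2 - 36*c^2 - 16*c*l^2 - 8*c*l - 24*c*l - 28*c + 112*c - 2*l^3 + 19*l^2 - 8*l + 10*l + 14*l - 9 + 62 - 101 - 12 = -27*c^2 + 84*c - 2*l^3 + l^2*(19 - 16*c) + l*(18*c^2 - 32*c + 16) - 60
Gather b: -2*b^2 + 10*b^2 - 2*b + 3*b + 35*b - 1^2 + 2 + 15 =8*b^2 + 36*b + 16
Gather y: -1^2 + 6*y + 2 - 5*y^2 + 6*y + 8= -5*y^2 + 12*y + 9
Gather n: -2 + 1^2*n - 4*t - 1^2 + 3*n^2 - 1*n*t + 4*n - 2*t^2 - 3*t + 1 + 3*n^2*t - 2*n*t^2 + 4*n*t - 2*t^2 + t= n^2*(3*t + 3) + n*(-2*t^2 + 3*t + 5) - 4*t^2 - 6*t - 2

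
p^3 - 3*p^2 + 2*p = p*(p - 2)*(p - 1)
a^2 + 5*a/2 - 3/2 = (a - 1/2)*(a + 3)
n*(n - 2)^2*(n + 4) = n^4 - 12*n^2 + 16*n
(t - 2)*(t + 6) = t^2 + 4*t - 12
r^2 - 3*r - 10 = (r - 5)*(r + 2)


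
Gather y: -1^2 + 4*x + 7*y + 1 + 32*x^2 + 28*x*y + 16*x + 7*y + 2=32*x^2 + 20*x + y*(28*x + 14) + 2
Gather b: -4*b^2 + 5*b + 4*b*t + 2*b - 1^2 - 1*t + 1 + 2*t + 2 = -4*b^2 + b*(4*t + 7) + t + 2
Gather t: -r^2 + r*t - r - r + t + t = -r^2 - 2*r + t*(r + 2)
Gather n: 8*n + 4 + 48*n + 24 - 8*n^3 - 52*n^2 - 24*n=-8*n^3 - 52*n^2 + 32*n + 28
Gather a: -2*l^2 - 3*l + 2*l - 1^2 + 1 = -2*l^2 - l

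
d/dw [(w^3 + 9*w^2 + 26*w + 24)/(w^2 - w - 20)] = (w^2 - 10*w - 31)/(w^2 - 10*w + 25)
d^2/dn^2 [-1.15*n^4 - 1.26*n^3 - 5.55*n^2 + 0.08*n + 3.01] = -13.8*n^2 - 7.56*n - 11.1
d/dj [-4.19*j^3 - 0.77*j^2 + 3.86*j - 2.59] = -12.57*j^2 - 1.54*j + 3.86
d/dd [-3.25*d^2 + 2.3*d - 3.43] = 2.3 - 6.5*d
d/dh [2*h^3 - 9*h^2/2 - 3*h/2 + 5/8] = 6*h^2 - 9*h - 3/2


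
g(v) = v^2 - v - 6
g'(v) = 2*v - 1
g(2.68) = -1.50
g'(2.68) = 4.36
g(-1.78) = -1.05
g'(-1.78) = -4.56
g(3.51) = 2.81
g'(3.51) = 6.02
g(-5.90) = 34.71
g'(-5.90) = -12.80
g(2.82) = -0.87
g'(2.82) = 4.64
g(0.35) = -6.23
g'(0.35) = -0.30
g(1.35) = -5.53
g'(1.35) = 1.70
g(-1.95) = -0.25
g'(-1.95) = -4.90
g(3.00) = 0.00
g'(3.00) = 5.00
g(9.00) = 66.00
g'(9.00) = 17.00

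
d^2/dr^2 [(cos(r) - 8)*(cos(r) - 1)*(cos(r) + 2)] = 37*cos(r)/4 + 14*cos(2*r) - 9*cos(3*r)/4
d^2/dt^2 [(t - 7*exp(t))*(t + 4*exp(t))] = -3*t*exp(t) - 112*exp(2*t) - 6*exp(t) + 2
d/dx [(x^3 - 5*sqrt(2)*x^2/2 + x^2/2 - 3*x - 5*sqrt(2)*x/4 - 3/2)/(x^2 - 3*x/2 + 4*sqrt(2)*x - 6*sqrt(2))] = (4*x^4 - 12*x^3 + 32*sqrt(2)*x^3 - 71*x^2 - 44*sqrt(2)*x^2 - 24*sqrt(2)*x + 252*x + 51 + 96*sqrt(2))/(4*x^4 - 12*x^3 + 32*sqrt(2)*x^3 - 96*sqrt(2)*x^2 + 137*x^2 - 384*x + 72*sqrt(2)*x + 288)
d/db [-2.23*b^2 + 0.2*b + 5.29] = 0.2 - 4.46*b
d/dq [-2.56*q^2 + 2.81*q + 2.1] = 2.81 - 5.12*q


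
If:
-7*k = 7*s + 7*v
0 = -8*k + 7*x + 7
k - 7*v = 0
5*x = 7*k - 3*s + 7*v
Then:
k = -7/8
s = 1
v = -1/8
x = -2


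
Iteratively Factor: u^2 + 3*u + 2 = (u + 2)*(u + 1)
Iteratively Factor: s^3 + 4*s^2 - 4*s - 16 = (s + 2)*(s^2 + 2*s - 8) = (s + 2)*(s + 4)*(s - 2)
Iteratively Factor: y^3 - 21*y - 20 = (y + 4)*(y^2 - 4*y - 5) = (y - 5)*(y + 4)*(y + 1)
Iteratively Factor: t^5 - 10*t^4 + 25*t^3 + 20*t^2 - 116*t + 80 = (t - 1)*(t^4 - 9*t^3 + 16*t^2 + 36*t - 80) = (t - 2)*(t - 1)*(t^3 - 7*t^2 + 2*t + 40) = (t - 5)*(t - 2)*(t - 1)*(t^2 - 2*t - 8) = (t - 5)*(t - 2)*(t - 1)*(t + 2)*(t - 4)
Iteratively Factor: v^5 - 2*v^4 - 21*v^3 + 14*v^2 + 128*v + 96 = (v + 1)*(v^4 - 3*v^3 - 18*v^2 + 32*v + 96) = (v + 1)*(v + 2)*(v^3 - 5*v^2 - 8*v + 48) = (v - 4)*(v + 1)*(v + 2)*(v^2 - v - 12) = (v - 4)^2*(v + 1)*(v + 2)*(v + 3)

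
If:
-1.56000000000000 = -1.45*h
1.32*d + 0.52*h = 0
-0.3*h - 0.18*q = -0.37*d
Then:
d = -0.42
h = 1.08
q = -2.66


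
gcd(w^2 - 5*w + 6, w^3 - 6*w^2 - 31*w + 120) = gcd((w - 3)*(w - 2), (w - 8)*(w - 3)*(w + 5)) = w - 3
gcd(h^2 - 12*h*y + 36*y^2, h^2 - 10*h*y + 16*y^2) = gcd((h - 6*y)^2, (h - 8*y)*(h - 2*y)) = 1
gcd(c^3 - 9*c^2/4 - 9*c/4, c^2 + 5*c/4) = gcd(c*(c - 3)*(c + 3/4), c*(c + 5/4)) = c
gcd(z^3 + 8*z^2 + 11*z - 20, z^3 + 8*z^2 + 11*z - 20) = z^3 + 8*z^2 + 11*z - 20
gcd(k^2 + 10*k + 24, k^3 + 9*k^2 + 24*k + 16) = k + 4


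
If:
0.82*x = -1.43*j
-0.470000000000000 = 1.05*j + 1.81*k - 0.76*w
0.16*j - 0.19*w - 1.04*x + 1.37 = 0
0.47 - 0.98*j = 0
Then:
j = 0.48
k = 4.58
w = 12.19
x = -0.84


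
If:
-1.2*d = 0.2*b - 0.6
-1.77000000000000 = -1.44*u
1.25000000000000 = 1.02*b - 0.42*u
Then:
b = 1.73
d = 0.21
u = 1.23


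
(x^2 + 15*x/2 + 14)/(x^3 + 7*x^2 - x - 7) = (x^2 + 15*x/2 + 14)/(x^3 + 7*x^2 - x - 7)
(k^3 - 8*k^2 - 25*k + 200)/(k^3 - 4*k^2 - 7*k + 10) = (k^2 - 3*k - 40)/(k^2 + k - 2)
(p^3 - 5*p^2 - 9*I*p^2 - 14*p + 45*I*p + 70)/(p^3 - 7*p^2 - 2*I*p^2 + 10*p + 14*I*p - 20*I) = (p - 7*I)/(p - 2)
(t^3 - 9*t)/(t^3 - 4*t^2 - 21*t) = (t - 3)/(t - 7)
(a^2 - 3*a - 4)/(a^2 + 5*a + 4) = (a - 4)/(a + 4)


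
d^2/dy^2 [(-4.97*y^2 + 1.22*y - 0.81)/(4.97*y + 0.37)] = -45.86316/(122.763473*y^3 + 27.417999*y^2 + 2.041179*y + 0.050653)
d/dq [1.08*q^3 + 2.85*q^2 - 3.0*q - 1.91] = 3.24*q^2 + 5.7*q - 3.0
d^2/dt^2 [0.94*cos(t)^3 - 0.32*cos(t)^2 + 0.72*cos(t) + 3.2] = -1.425*cos(t) + 0.64*cos(2*t) - 2.115*cos(3*t)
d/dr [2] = 0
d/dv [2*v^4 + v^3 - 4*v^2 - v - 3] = 8*v^3 + 3*v^2 - 8*v - 1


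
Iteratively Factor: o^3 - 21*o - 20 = (o + 1)*(o^2 - o - 20) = (o + 1)*(o + 4)*(o - 5)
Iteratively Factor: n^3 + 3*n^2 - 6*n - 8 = (n - 2)*(n^2 + 5*n + 4) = (n - 2)*(n + 1)*(n + 4)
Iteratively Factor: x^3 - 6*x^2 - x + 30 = (x + 2)*(x^2 - 8*x + 15) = (x - 5)*(x + 2)*(x - 3)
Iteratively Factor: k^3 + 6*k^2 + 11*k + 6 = (k + 3)*(k^2 + 3*k + 2) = (k + 1)*(k + 3)*(k + 2)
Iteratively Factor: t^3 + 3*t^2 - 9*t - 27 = (t + 3)*(t^2 - 9) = (t + 3)^2*(t - 3)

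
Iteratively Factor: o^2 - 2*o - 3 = (o - 3)*(o + 1)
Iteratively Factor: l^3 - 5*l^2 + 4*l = (l)*(l^2 - 5*l + 4) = l*(l - 4)*(l - 1)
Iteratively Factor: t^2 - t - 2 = (t + 1)*(t - 2)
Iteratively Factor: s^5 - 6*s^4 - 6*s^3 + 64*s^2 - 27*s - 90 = (s + 1)*(s^4 - 7*s^3 + s^2 + 63*s - 90) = (s - 3)*(s + 1)*(s^3 - 4*s^2 - 11*s + 30) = (s - 3)*(s + 1)*(s + 3)*(s^2 - 7*s + 10) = (s - 3)*(s - 2)*(s + 1)*(s + 3)*(s - 5)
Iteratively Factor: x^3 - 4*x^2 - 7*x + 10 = (x - 1)*(x^2 - 3*x - 10) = (x - 5)*(x - 1)*(x + 2)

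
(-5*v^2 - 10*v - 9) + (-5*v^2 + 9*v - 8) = -10*v^2 - v - 17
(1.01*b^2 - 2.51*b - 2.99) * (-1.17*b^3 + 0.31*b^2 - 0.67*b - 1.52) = -1.1817*b^5 + 3.2498*b^4 + 2.0435*b^3 - 0.7804*b^2 + 5.8185*b + 4.5448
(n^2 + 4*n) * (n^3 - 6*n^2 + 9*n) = n^5 - 2*n^4 - 15*n^3 + 36*n^2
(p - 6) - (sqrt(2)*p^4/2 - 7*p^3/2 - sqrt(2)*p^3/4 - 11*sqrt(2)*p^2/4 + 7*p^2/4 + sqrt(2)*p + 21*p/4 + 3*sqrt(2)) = -sqrt(2)*p^4/2 + sqrt(2)*p^3/4 + 7*p^3/2 - 7*p^2/4 + 11*sqrt(2)*p^2/4 - 17*p/4 - sqrt(2)*p - 6 - 3*sqrt(2)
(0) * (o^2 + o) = 0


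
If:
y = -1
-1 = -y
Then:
No Solution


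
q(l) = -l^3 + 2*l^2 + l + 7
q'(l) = -3*l^2 + 4*l + 1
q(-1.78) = 17.20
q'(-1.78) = -15.63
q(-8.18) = 679.99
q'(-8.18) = -232.46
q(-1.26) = 10.92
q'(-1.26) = -8.80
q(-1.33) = 11.56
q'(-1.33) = -9.63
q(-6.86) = 417.09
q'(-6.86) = -167.62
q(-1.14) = 9.94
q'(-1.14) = -7.46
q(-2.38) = 29.43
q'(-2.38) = -25.51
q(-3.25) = 59.20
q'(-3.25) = -43.69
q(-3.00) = 49.00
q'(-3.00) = -38.00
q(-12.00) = 2011.00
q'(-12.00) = -479.00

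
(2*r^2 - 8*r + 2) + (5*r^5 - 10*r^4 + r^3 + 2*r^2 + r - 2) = 5*r^5 - 10*r^4 + r^3 + 4*r^2 - 7*r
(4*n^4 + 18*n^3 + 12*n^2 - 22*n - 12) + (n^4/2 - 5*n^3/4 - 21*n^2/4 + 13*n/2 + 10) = 9*n^4/2 + 67*n^3/4 + 27*n^2/4 - 31*n/2 - 2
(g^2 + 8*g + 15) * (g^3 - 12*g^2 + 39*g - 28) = g^5 - 4*g^4 - 42*g^3 + 104*g^2 + 361*g - 420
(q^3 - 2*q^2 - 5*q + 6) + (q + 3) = q^3 - 2*q^2 - 4*q + 9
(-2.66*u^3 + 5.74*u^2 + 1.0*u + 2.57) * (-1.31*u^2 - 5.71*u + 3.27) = 3.4846*u^5 + 7.6692*u^4 - 42.7836*u^3 + 9.6931*u^2 - 11.4047*u + 8.4039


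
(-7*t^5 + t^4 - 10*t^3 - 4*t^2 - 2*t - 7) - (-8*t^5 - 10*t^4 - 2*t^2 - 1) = t^5 + 11*t^4 - 10*t^3 - 2*t^2 - 2*t - 6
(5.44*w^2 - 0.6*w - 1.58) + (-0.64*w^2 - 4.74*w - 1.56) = 4.8*w^2 - 5.34*w - 3.14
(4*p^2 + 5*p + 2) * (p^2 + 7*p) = 4*p^4 + 33*p^3 + 37*p^2 + 14*p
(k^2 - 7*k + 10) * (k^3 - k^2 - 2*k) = k^5 - 8*k^4 + 15*k^3 + 4*k^2 - 20*k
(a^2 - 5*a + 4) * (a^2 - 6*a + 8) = a^4 - 11*a^3 + 42*a^2 - 64*a + 32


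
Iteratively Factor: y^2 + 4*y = (y)*(y + 4)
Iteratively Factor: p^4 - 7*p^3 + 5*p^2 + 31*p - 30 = (p - 3)*(p^3 - 4*p^2 - 7*p + 10) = (p - 3)*(p + 2)*(p^2 - 6*p + 5) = (p - 5)*(p - 3)*(p + 2)*(p - 1)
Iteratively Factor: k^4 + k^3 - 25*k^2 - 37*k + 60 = (k - 5)*(k^3 + 6*k^2 + 5*k - 12) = (k - 5)*(k - 1)*(k^2 + 7*k + 12) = (k - 5)*(k - 1)*(k + 4)*(k + 3)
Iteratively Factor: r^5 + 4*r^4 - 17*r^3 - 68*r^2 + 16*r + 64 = (r + 4)*(r^4 - 17*r^2 + 16) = (r + 4)^2*(r^3 - 4*r^2 - r + 4) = (r - 4)*(r + 4)^2*(r^2 - 1) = (r - 4)*(r + 1)*(r + 4)^2*(r - 1)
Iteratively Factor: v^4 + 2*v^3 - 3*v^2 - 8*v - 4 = (v - 2)*(v^3 + 4*v^2 + 5*v + 2) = (v - 2)*(v + 1)*(v^2 + 3*v + 2) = (v - 2)*(v + 1)^2*(v + 2)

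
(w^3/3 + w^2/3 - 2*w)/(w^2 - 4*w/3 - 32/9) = 3*w*(-w^2 - w + 6)/(-9*w^2 + 12*w + 32)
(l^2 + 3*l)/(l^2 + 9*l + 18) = l/(l + 6)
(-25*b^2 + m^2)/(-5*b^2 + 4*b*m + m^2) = (5*b - m)/(b - m)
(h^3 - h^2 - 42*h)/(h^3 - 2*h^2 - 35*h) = (h + 6)/(h + 5)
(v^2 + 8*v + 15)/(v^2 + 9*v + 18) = (v + 5)/(v + 6)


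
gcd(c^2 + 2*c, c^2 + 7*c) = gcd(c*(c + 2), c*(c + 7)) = c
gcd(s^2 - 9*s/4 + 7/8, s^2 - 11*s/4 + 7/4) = s - 7/4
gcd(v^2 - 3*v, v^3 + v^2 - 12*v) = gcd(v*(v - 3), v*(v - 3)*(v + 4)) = v^2 - 3*v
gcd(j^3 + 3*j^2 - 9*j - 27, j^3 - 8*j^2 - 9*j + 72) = j^2 - 9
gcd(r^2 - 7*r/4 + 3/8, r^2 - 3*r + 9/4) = r - 3/2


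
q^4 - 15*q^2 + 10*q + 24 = (q - 3)*(q - 2)*(q + 1)*(q + 4)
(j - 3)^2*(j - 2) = j^3 - 8*j^2 + 21*j - 18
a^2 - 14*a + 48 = (a - 8)*(a - 6)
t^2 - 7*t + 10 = (t - 5)*(t - 2)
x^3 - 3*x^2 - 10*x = x*(x - 5)*(x + 2)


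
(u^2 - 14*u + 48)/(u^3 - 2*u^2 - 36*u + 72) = (u - 8)/(u^2 + 4*u - 12)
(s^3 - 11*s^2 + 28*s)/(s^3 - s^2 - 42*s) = (s - 4)/(s + 6)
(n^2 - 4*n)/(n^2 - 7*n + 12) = n/(n - 3)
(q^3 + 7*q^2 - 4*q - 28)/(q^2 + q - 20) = (q^3 + 7*q^2 - 4*q - 28)/(q^2 + q - 20)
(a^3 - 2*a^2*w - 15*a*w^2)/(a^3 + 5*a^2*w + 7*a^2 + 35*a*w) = (a^2 - 2*a*w - 15*w^2)/(a^2 + 5*a*w + 7*a + 35*w)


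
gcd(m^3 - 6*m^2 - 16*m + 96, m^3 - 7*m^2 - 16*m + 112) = m^2 - 16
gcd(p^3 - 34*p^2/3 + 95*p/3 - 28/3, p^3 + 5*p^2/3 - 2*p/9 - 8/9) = 1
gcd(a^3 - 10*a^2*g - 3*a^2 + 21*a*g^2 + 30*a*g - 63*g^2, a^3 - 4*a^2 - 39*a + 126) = a - 3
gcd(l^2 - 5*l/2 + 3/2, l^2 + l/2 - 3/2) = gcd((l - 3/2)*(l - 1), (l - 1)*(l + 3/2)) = l - 1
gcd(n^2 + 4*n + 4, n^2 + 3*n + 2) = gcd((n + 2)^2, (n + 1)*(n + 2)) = n + 2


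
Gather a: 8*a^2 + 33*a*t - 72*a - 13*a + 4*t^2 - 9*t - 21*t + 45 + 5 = 8*a^2 + a*(33*t - 85) + 4*t^2 - 30*t + 50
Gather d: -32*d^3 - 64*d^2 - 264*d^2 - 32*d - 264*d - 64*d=-32*d^3 - 328*d^2 - 360*d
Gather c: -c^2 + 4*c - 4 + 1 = -c^2 + 4*c - 3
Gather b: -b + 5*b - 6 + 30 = 4*b + 24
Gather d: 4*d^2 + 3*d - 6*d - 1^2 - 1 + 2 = 4*d^2 - 3*d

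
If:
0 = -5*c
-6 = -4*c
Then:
No Solution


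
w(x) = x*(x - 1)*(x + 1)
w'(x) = x*(x - 1) + x*(x + 1) + (x - 1)*(x + 1) = 3*x^2 - 1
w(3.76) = 49.40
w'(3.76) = 41.41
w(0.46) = -0.36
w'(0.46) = -0.37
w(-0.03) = 0.03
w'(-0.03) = -1.00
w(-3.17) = -28.69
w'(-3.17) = 29.15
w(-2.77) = -18.48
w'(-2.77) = 22.02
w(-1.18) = -0.46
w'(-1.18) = 3.18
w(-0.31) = 0.28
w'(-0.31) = -0.71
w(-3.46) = -37.96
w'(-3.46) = 34.91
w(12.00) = 1716.00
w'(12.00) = 431.00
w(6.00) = 210.00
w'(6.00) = 107.00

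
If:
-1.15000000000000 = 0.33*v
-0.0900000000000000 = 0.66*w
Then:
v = -3.48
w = -0.14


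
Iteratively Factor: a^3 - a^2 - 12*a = (a + 3)*(a^2 - 4*a) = (a - 4)*(a + 3)*(a)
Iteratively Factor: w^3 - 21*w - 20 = (w + 1)*(w^2 - w - 20) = (w + 1)*(w + 4)*(w - 5)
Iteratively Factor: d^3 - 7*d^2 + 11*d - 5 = (d - 1)*(d^2 - 6*d + 5) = (d - 1)^2*(d - 5)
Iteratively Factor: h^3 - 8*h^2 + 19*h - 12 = (h - 1)*(h^2 - 7*h + 12) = (h - 4)*(h - 1)*(h - 3)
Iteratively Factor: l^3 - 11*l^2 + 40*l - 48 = (l - 4)*(l^2 - 7*l + 12) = (l - 4)^2*(l - 3)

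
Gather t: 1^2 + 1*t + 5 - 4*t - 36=-3*t - 30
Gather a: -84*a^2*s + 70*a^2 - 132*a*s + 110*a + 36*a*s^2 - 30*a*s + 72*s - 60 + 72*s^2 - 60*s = a^2*(70 - 84*s) + a*(36*s^2 - 162*s + 110) + 72*s^2 + 12*s - 60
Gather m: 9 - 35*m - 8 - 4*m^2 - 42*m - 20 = -4*m^2 - 77*m - 19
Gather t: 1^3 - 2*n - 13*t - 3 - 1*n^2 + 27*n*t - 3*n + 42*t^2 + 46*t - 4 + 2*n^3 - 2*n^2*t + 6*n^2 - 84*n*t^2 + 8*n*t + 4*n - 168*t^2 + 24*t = 2*n^3 + 5*n^2 - n + t^2*(-84*n - 126) + t*(-2*n^2 + 35*n + 57) - 6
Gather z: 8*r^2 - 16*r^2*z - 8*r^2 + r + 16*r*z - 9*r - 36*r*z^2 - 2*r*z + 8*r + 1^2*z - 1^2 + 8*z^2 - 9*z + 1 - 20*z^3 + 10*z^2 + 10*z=-20*z^3 + z^2*(18 - 36*r) + z*(-16*r^2 + 14*r + 2)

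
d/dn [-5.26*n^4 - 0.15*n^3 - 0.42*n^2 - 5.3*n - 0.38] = -21.04*n^3 - 0.45*n^2 - 0.84*n - 5.3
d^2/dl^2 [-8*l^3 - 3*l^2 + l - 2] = -48*l - 6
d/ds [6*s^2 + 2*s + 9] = 12*s + 2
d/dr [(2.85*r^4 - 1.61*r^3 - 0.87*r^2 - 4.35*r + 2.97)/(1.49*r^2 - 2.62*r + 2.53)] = (8.493*r^5 - 24.7999*r^4 + 37.2784*r^3 - 3.459*r^2 - 13.2528*r - 3.2241)/(2.2201*r^4 - 7.8076*r^3 + 14.4038*r^2 - 13.2572*r + 6.4009)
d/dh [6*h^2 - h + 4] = 12*h - 1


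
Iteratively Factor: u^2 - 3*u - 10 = (u + 2)*(u - 5)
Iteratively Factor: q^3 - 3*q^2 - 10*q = (q - 5)*(q^2 + 2*q) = (q - 5)*(q + 2)*(q)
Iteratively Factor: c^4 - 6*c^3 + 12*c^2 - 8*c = (c - 2)*(c^3 - 4*c^2 + 4*c) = c*(c - 2)*(c^2 - 4*c + 4) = c*(c - 2)^2*(c - 2)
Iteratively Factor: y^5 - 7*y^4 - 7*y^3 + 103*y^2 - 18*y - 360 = (y + 3)*(y^4 - 10*y^3 + 23*y^2 + 34*y - 120) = (y - 3)*(y + 3)*(y^3 - 7*y^2 + 2*y + 40) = (y - 5)*(y - 3)*(y + 3)*(y^2 - 2*y - 8) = (y - 5)*(y - 3)*(y + 2)*(y + 3)*(y - 4)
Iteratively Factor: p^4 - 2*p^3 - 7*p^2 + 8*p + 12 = (p - 2)*(p^3 - 7*p - 6) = (p - 2)*(p + 2)*(p^2 - 2*p - 3) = (p - 2)*(p + 1)*(p + 2)*(p - 3)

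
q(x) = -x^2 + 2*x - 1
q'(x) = 2 - 2*x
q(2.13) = -1.28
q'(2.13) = -2.26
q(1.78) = -0.61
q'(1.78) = -1.56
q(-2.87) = -14.98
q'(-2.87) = 7.74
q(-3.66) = -21.72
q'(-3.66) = 9.32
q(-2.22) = -10.37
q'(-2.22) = 6.44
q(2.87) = -3.50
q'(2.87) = -3.74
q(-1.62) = -6.86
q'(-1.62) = 5.24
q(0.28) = -0.52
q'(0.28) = 1.44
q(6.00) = -25.00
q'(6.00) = -10.00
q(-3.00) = -16.00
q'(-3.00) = 8.00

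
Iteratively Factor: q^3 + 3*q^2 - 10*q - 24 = (q + 2)*(q^2 + q - 12) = (q + 2)*(q + 4)*(q - 3)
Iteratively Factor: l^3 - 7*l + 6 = (l + 3)*(l^2 - 3*l + 2) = (l - 1)*(l + 3)*(l - 2)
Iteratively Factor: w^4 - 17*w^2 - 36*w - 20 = (w - 5)*(w^3 + 5*w^2 + 8*w + 4) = (w - 5)*(w + 1)*(w^2 + 4*w + 4) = (w - 5)*(w + 1)*(w + 2)*(w + 2)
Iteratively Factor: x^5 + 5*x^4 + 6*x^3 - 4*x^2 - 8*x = (x + 2)*(x^4 + 3*x^3 - 4*x) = (x - 1)*(x + 2)*(x^3 + 4*x^2 + 4*x) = (x - 1)*(x + 2)^2*(x^2 + 2*x) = x*(x - 1)*(x + 2)^2*(x + 2)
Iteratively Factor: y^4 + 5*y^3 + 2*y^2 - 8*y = (y - 1)*(y^3 + 6*y^2 + 8*y) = (y - 1)*(y + 4)*(y^2 + 2*y) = y*(y - 1)*(y + 4)*(y + 2)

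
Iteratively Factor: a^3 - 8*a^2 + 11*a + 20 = (a - 5)*(a^2 - 3*a - 4) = (a - 5)*(a - 4)*(a + 1)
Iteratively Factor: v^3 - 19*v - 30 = (v + 2)*(v^2 - 2*v - 15) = (v - 5)*(v + 2)*(v + 3)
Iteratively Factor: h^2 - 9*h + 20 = (h - 5)*(h - 4)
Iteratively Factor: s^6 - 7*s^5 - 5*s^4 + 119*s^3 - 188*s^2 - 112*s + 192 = (s - 4)*(s^5 - 3*s^4 - 17*s^3 + 51*s^2 + 16*s - 48) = (s - 4)*(s + 4)*(s^4 - 7*s^3 + 11*s^2 + 7*s - 12) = (s - 4)*(s - 3)*(s + 4)*(s^3 - 4*s^2 - s + 4) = (s - 4)*(s - 3)*(s - 1)*(s + 4)*(s^2 - 3*s - 4) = (s - 4)^2*(s - 3)*(s - 1)*(s + 4)*(s + 1)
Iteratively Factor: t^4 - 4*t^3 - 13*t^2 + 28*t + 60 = (t - 3)*(t^3 - t^2 - 16*t - 20) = (t - 5)*(t - 3)*(t^2 + 4*t + 4) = (t - 5)*(t - 3)*(t + 2)*(t + 2)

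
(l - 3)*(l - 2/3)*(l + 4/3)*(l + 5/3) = l^4 - 2*l^3/3 - 61*l^2/9 - 58*l/27 + 40/9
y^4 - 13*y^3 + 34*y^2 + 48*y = y*(y - 8)*(y - 6)*(y + 1)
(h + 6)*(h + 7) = h^2 + 13*h + 42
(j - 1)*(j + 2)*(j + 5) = j^3 + 6*j^2 + 3*j - 10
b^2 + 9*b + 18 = (b + 3)*(b + 6)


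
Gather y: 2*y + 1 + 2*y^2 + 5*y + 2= 2*y^2 + 7*y + 3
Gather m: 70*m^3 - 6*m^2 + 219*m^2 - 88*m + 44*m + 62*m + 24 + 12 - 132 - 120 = 70*m^3 + 213*m^2 + 18*m - 216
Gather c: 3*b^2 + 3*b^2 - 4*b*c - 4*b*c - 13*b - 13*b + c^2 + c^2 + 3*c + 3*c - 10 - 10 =6*b^2 - 26*b + 2*c^2 + c*(6 - 8*b) - 20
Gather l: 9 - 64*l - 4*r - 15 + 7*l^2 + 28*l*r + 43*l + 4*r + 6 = 7*l^2 + l*(28*r - 21)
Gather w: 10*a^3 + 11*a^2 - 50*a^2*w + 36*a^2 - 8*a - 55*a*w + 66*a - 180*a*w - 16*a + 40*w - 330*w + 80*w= 10*a^3 + 47*a^2 + 42*a + w*(-50*a^2 - 235*a - 210)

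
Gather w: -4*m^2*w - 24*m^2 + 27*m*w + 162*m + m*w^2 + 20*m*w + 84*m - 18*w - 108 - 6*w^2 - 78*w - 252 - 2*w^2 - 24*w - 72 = -24*m^2 + 246*m + w^2*(m - 8) + w*(-4*m^2 + 47*m - 120) - 432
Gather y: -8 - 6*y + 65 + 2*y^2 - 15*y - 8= 2*y^2 - 21*y + 49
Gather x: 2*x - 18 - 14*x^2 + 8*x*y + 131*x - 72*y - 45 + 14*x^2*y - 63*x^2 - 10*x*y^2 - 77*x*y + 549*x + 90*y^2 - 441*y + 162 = x^2*(14*y - 77) + x*(-10*y^2 - 69*y + 682) + 90*y^2 - 513*y + 99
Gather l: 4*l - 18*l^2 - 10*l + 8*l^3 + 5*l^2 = 8*l^3 - 13*l^2 - 6*l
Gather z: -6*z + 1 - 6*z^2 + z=-6*z^2 - 5*z + 1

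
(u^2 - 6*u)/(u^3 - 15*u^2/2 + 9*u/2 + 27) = 2*u/(2*u^2 - 3*u - 9)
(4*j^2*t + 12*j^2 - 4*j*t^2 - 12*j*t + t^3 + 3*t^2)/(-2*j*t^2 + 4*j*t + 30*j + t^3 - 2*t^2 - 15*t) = (-2*j + t)/(t - 5)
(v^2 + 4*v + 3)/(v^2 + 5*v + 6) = (v + 1)/(v + 2)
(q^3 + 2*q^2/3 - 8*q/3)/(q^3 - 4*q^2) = (3*q^2 + 2*q - 8)/(3*q*(q - 4))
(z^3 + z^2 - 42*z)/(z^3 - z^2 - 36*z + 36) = z*(z + 7)/(z^2 + 5*z - 6)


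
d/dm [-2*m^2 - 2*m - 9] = -4*m - 2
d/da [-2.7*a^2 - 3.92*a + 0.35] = -5.4*a - 3.92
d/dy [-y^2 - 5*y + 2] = -2*y - 5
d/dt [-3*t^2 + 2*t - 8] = 2 - 6*t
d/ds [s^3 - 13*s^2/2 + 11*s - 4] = 3*s^2 - 13*s + 11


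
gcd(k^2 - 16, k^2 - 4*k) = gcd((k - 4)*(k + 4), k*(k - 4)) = k - 4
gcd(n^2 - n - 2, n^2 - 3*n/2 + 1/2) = 1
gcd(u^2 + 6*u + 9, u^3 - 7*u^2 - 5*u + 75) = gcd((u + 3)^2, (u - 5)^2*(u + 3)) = u + 3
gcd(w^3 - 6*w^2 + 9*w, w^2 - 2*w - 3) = w - 3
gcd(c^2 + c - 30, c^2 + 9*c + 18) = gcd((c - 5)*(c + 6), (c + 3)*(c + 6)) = c + 6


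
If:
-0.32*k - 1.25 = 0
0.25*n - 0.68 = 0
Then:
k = -3.91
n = 2.72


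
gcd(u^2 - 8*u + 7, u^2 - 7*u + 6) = u - 1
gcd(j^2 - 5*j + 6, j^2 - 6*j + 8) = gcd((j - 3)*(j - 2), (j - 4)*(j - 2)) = j - 2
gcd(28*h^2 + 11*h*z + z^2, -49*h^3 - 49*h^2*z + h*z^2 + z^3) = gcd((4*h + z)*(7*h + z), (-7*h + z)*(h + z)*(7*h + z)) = 7*h + z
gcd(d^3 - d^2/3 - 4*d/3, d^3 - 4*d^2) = d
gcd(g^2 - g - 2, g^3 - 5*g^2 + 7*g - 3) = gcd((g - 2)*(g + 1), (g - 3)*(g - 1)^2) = 1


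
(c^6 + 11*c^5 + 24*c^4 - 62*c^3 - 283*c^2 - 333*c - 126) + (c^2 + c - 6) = c^6 + 11*c^5 + 24*c^4 - 62*c^3 - 282*c^2 - 332*c - 132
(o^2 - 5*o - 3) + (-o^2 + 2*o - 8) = -3*o - 11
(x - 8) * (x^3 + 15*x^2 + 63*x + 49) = x^4 + 7*x^3 - 57*x^2 - 455*x - 392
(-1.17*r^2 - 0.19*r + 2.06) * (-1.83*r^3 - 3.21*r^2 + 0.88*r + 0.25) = 2.1411*r^5 + 4.1034*r^4 - 4.1895*r^3 - 7.0723*r^2 + 1.7653*r + 0.515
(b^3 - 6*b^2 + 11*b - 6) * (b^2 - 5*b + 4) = b^5 - 11*b^4 + 45*b^3 - 85*b^2 + 74*b - 24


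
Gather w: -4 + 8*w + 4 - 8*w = 0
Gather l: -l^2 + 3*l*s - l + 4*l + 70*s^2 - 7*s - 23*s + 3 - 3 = -l^2 + l*(3*s + 3) + 70*s^2 - 30*s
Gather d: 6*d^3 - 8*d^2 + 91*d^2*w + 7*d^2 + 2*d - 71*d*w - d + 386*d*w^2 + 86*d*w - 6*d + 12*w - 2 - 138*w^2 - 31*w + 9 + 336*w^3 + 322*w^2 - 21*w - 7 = 6*d^3 + d^2*(91*w - 1) + d*(386*w^2 + 15*w - 5) + 336*w^3 + 184*w^2 - 40*w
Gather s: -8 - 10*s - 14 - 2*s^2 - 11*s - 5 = -2*s^2 - 21*s - 27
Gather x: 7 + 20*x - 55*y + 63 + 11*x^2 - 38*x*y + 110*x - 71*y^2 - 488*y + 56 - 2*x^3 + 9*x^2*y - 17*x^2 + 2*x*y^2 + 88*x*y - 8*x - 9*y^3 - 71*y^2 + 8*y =-2*x^3 + x^2*(9*y - 6) + x*(2*y^2 + 50*y + 122) - 9*y^3 - 142*y^2 - 535*y + 126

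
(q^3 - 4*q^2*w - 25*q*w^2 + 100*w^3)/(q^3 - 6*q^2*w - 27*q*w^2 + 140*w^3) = (q - 5*w)/(q - 7*w)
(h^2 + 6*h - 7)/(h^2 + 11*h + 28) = (h - 1)/(h + 4)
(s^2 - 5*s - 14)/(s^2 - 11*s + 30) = (s^2 - 5*s - 14)/(s^2 - 11*s + 30)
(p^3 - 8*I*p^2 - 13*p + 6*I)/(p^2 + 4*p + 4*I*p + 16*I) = (p^3 - 8*I*p^2 - 13*p + 6*I)/(p^2 + 4*p*(1 + I) + 16*I)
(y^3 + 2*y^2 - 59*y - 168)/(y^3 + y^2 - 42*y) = (y^2 - 5*y - 24)/(y*(y - 6))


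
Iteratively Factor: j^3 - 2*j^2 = (j)*(j^2 - 2*j) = j^2*(j - 2)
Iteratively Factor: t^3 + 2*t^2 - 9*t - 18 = (t + 2)*(t^2 - 9) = (t - 3)*(t + 2)*(t + 3)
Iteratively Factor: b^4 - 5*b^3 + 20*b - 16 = (b - 2)*(b^3 - 3*b^2 - 6*b + 8) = (b - 2)*(b + 2)*(b^2 - 5*b + 4) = (b - 2)*(b - 1)*(b + 2)*(b - 4)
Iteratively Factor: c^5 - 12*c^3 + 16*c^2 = (c)*(c^4 - 12*c^2 + 16*c) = c^2*(c^3 - 12*c + 16) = c^2*(c + 4)*(c^2 - 4*c + 4) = c^2*(c - 2)*(c + 4)*(c - 2)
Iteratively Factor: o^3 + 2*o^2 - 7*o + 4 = (o - 1)*(o^2 + 3*o - 4) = (o - 1)*(o + 4)*(o - 1)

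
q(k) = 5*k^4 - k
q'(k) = 20*k^3 - 1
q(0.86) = 1.88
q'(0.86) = 11.72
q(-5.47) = 4481.77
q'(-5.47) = -3274.35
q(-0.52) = 0.89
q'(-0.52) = -3.81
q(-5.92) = 6147.17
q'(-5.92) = -4150.49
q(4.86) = 2784.57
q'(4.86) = 2294.83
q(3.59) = 826.93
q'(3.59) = 924.37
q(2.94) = 370.62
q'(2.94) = 507.24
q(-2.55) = 213.96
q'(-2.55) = -332.63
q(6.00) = 6474.00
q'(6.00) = 4319.00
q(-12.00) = 103692.00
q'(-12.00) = -34561.00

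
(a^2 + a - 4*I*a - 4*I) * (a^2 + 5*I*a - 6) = a^4 + a^3 + I*a^3 + 14*a^2 + I*a^2 + 14*a + 24*I*a + 24*I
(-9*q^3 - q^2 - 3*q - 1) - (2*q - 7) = -9*q^3 - q^2 - 5*q + 6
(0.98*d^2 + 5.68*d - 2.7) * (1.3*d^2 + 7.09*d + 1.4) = 1.274*d^4 + 14.3322*d^3 + 38.1332*d^2 - 11.191*d - 3.78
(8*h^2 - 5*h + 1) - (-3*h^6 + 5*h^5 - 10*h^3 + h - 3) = 3*h^6 - 5*h^5 + 10*h^3 + 8*h^2 - 6*h + 4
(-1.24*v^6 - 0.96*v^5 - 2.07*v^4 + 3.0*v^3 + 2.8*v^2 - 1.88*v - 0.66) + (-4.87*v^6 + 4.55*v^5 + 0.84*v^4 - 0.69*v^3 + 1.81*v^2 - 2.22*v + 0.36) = -6.11*v^6 + 3.59*v^5 - 1.23*v^4 + 2.31*v^3 + 4.61*v^2 - 4.1*v - 0.3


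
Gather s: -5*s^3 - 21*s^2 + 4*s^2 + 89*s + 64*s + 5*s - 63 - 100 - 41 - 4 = -5*s^3 - 17*s^2 + 158*s - 208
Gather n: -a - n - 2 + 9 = -a - n + 7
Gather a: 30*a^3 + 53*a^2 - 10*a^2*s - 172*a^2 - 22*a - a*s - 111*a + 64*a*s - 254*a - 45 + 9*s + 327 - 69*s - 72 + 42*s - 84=30*a^3 + a^2*(-10*s - 119) + a*(63*s - 387) - 18*s + 126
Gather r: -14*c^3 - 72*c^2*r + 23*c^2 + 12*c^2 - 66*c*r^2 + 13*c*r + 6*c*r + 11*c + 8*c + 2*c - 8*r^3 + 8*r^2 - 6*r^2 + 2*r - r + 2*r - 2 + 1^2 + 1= -14*c^3 + 35*c^2 + 21*c - 8*r^3 + r^2*(2 - 66*c) + r*(-72*c^2 + 19*c + 3)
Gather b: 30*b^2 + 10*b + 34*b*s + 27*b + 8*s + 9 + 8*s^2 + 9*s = 30*b^2 + b*(34*s + 37) + 8*s^2 + 17*s + 9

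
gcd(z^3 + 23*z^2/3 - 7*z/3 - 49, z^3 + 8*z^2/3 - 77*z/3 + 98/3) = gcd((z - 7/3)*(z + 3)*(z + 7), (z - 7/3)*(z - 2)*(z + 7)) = z^2 + 14*z/3 - 49/3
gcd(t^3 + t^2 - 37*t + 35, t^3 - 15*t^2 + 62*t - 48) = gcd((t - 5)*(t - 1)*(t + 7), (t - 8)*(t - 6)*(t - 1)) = t - 1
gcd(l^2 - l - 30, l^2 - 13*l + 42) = l - 6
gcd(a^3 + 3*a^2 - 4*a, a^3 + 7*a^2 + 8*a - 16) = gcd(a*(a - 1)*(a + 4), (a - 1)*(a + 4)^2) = a^2 + 3*a - 4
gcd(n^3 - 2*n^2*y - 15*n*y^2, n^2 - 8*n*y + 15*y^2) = -n + 5*y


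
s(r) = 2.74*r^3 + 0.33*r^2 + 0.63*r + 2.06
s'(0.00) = 0.63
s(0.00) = 2.06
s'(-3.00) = 72.63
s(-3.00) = -70.84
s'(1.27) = 14.73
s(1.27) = 9.00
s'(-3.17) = 81.14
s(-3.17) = -83.90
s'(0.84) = 6.98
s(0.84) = 4.45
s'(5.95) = 295.57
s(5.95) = 594.66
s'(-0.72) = 4.42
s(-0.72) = 0.75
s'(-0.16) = 0.73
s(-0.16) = 1.96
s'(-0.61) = 3.29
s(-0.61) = 1.18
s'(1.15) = 12.26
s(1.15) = 7.39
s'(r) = 8.22*r^2 + 0.66*r + 0.63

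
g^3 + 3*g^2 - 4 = (g - 1)*(g + 2)^2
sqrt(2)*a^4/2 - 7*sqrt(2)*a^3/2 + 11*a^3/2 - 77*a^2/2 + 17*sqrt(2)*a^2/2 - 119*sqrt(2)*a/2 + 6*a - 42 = (a - 7)*(a + 2*sqrt(2))*(a + 3*sqrt(2))*(sqrt(2)*a/2 + 1/2)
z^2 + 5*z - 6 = (z - 1)*(z + 6)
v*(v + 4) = v^2 + 4*v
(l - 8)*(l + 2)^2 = l^3 - 4*l^2 - 28*l - 32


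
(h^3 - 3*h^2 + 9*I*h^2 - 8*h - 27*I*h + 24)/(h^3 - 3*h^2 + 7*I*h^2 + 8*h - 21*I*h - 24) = (h + I)/(h - I)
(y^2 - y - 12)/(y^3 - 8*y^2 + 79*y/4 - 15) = 4*(y + 3)/(4*y^2 - 16*y + 15)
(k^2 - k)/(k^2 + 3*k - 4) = k/(k + 4)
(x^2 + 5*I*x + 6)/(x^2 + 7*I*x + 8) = (x + 6*I)/(x + 8*I)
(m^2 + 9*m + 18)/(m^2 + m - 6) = (m + 6)/(m - 2)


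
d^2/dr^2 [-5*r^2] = -10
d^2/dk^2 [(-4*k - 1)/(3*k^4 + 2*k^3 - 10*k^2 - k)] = 2*(-216*k^7 - 282*k^6 + 222*k^5 + 450*k^4 - 242*k^3 - 294*k^2 - 30*k - 1)/(k^3*(27*k^9 + 54*k^8 - 234*k^7 - 379*k^6 + 744*k^5 + 768*k^4 - 871*k^3 - 294*k^2 - 30*k - 1))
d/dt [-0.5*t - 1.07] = -0.500000000000000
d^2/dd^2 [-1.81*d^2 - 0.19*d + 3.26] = -3.62000000000000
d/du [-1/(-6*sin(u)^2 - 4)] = -6*sin(2*u)/(3*cos(2*u) - 7)^2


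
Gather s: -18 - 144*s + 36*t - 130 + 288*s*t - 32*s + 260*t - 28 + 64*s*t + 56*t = s*(352*t - 176) + 352*t - 176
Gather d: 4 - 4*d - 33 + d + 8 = -3*d - 21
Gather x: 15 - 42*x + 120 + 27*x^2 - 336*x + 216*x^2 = 243*x^2 - 378*x + 135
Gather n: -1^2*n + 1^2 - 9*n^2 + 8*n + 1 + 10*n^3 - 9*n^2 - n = 10*n^3 - 18*n^2 + 6*n + 2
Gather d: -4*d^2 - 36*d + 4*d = -4*d^2 - 32*d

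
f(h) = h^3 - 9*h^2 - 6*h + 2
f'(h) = 3*h^2 - 18*h - 6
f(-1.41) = -10.24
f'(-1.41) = 25.34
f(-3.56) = -135.82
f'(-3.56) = 96.10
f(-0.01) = 2.06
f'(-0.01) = -5.82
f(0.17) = 0.72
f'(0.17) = -8.97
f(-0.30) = 2.96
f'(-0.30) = -0.33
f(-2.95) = -84.29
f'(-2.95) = 73.21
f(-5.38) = -381.94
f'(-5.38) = 177.67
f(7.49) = -127.65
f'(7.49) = 27.48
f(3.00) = -70.00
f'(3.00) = -33.00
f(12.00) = 362.00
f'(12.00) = 210.00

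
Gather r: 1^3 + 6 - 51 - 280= -324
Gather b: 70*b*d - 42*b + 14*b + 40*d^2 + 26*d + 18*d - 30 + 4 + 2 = b*(70*d - 28) + 40*d^2 + 44*d - 24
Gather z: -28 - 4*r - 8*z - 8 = -4*r - 8*z - 36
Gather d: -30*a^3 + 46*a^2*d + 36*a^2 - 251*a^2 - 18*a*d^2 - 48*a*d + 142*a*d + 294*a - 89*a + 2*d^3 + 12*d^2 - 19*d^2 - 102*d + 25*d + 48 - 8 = -30*a^3 - 215*a^2 + 205*a + 2*d^3 + d^2*(-18*a - 7) + d*(46*a^2 + 94*a - 77) + 40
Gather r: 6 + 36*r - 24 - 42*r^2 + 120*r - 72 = -42*r^2 + 156*r - 90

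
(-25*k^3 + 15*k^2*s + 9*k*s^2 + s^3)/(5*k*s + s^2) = -5*k^2/s + 4*k + s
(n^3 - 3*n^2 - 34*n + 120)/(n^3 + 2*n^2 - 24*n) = (n - 5)/n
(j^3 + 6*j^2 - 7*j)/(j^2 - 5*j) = (j^2 + 6*j - 7)/(j - 5)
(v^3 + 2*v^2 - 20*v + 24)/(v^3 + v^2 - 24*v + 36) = (v - 2)/(v - 3)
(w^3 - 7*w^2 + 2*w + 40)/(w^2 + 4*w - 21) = (w^3 - 7*w^2 + 2*w + 40)/(w^2 + 4*w - 21)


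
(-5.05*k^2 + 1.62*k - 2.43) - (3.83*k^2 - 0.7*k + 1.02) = -8.88*k^2 + 2.32*k - 3.45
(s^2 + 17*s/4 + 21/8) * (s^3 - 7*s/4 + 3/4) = s^5 + 17*s^4/4 + 7*s^3/8 - 107*s^2/16 - 45*s/32 + 63/32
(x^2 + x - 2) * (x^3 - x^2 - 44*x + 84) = x^5 - 47*x^3 + 42*x^2 + 172*x - 168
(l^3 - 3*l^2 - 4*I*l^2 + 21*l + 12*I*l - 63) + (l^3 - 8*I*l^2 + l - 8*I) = 2*l^3 - 3*l^2 - 12*I*l^2 + 22*l + 12*I*l - 63 - 8*I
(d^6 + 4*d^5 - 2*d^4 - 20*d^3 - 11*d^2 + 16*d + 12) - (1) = d^6 + 4*d^5 - 2*d^4 - 20*d^3 - 11*d^2 + 16*d + 11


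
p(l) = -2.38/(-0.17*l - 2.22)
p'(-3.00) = -0.14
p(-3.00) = 1.39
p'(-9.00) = -0.85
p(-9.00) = 3.45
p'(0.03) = -0.08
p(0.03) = 1.07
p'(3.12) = -0.05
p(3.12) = 0.87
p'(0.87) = -0.07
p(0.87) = 1.01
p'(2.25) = -0.06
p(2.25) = 0.91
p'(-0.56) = -0.09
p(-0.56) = 1.12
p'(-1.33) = -0.10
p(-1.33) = 1.19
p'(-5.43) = -0.24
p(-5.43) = 1.84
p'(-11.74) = -8.05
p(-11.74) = 10.62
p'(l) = -0.4046/(-0.17*l - 2.22)^2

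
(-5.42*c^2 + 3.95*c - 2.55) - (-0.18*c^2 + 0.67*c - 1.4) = -5.24*c^2 + 3.28*c - 1.15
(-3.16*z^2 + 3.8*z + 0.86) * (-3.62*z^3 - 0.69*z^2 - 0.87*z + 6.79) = 11.4392*z^5 - 11.5756*z^4 - 2.986*z^3 - 25.3558*z^2 + 25.0538*z + 5.8394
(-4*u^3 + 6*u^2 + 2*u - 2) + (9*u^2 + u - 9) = -4*u^3 + 15*u^2 + 3*u - 11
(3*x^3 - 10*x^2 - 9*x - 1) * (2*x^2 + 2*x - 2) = 6*x^5 - 14*x^4 - 44*x^3 + 16*x + 2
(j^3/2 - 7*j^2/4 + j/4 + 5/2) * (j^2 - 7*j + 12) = j^5/2 - 21*j^4/4 + 37*j^3/2 - 81*j^2/4 - 29*j/2 + 30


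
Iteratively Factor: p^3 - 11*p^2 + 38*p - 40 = (p - 4)*(p^2 - 7*p + 10) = (p - 4)*(p - 2)*(p - 5)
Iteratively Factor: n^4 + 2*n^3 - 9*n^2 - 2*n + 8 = (n - 2)*(n^3 + 4*n^2 - n - 4) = (n - 2)*(n - 1)*(n^2 + 5*n + 4) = (n - 2)*(n - 1)*(n + 1)*(n + 4)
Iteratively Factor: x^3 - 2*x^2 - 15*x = (x)*(x^2 - 2*x - 15) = x*(x - 5)*(x + 3)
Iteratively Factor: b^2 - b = (b)*(b - 1)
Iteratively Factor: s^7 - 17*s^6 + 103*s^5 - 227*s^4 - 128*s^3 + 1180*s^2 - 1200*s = (s - 2)*(s^6 - 15*s^5 + 73*s^4 - 81*s^3 - 290*s^2 + 600*s) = s*(s - 2)*(s^5 - 15*s^4 + 73*s^3 - 81*s^2 - 290*s + 600) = s*(s - 4)*(s - 2)*(s^4 - 11*s^3 + 29*s^2 + 35*s - 150) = s*(s - 5)*(s - 4)*(s - 2)*(s^3 - 6*s^2 - s + 30) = s*(s - 5)*(s - 4)*(s - 3)*(s - 2)*(s^2 - 3*s - 10) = s*(s - 5)^2*(s - 4)*(s - 3)*(s - 2)*(s + 2)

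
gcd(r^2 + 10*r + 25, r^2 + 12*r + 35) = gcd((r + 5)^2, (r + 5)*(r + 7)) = r + 5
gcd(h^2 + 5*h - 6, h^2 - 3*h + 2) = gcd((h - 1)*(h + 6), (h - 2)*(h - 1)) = h - 1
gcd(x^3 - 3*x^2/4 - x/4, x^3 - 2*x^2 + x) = x^2 - x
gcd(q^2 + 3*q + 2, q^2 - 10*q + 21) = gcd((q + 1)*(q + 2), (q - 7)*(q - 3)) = 1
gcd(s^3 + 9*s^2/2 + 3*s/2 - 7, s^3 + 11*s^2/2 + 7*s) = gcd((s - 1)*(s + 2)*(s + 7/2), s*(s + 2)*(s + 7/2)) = s^2 + 11*s/2 + 7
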